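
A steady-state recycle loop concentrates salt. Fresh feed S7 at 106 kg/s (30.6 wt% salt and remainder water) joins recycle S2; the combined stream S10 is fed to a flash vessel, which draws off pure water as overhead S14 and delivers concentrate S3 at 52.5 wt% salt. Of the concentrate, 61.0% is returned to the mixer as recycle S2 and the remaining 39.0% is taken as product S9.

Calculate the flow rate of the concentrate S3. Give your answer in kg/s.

Overall salt balance (none leaves overhead): salt in fresh feed = salt in product, i.e. 106×0.306 = (1−0.610)·S3·0.525.
S3 = 32.436/(0.525×0.390) = 158.42 kg/s.

158.4 kg/s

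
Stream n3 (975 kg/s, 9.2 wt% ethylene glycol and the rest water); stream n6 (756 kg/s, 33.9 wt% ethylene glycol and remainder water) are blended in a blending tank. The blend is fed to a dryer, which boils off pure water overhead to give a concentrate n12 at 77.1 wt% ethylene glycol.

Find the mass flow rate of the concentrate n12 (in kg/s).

448.7 kg/s

ethylene glycol entering = 975×0.092 + 756×0.339 = 345.98 kg/s.
All ethylene glycol reports to n12, so n12 = 345.98/0.771 = 448.75 kg/s.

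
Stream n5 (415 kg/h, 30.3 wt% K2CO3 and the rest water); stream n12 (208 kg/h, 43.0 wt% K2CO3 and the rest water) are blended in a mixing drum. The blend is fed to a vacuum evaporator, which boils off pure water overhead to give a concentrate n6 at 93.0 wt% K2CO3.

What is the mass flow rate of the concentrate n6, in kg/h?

231.4 kg/h

K2CO3 entering = 415×0.303 + 208×0.430 = 215.19 kg/h.
All K2CO3 reports to n6, so n6 = 215.19/0.930 = 231.38 kg/h.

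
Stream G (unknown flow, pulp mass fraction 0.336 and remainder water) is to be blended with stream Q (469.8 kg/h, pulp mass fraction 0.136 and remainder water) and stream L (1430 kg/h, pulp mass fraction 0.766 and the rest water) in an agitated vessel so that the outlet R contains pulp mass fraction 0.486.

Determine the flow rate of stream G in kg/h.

Let G be the unknown flow. Total out = 1899.8 + G.
pulp balance: 1159.3 + 0.336·G = 0.486·(1899.8 + G)
(0.336 − 0.486)·G = 0.486×1899.8 − 1159.3 = -235.97
G = -235.97 / -0.150 = 1573.1 kg/h

1573 kg/h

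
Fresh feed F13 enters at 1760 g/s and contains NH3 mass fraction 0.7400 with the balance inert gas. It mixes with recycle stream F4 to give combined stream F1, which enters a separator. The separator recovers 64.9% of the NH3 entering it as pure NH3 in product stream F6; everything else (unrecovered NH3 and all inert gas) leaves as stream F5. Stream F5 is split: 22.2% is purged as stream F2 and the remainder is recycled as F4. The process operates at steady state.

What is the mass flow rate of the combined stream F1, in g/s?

3853 g/s

inert gas enters only via F13 and leaves only via the purge: 1760×0.260 = 0.222×(inert gas in F5), and the separator passes all inert gas, so inert gas in F1 = inert gas in F5 = 2061.3 g/s.
NH3 in F1: m_A = 1760×0.740 + (1−0.222)·(1−0.649)·m_A, so m_A = 1302.4/0.7269 = 1791.7 g/s.
F1 = 1791.7 + 2061.3 = 3852.9 g/s.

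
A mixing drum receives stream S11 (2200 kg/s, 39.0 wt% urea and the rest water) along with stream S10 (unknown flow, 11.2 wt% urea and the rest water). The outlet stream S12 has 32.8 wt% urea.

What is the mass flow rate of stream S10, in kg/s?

Let S10 be the unknown flow. Total out = 2200 + S10.
urea balance: 858 + 0.112·S10 = 0.328·(2200 + S10)
(0.112 − 0.328)·S10 = 0.328×2200 − 858 = -136.4
S10 = -136.4 / -0.216 = 631.48 kg/s

631.5 kg/s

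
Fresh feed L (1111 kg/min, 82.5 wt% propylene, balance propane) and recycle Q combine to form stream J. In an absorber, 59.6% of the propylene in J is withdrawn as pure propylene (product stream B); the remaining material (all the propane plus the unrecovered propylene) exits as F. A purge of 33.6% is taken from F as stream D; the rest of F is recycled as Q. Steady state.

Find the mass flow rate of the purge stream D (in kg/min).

364.5 kg/min

propane enters only via L and leaves only via the purge: 1111×0.175 = 0.336×(propane in F), and the absorber passes all propane, so propane in J = propane in F = 578.65 kg/min.
propylene in J: m_A = 1111×0.825 + (1−0.336)·(1−0.596)·m_A, so m_A = 916.57/0.7317 = 1252.6 kg/min.
F = (1−0.596)×1252.6 + 578.65 = 1084.7 kg/min.
Purge D = 0.336×1084.7 = 364.46 kg/min.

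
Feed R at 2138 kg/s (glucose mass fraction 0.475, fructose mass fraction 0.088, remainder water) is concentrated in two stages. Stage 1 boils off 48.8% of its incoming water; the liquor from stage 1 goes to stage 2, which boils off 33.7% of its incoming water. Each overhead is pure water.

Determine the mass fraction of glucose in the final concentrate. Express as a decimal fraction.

water in feed = 2138×0.437 = 934.31 kg/s.
After stage 1: water left = (1−0.488)×934.31 = 478.36; stream total = 1682.1 kg/s.
After stage 2: water left = (1−0.337)×478.36 = 317.16; final concentrate = 1520.8 kg/s.
glucose fraction = 1015.5/1520.8 = 0.668.

0.668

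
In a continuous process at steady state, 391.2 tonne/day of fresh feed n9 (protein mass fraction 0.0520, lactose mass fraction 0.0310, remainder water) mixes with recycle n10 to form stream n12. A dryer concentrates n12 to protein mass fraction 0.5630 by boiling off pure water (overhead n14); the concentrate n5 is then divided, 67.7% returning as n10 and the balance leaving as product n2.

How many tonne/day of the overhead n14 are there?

Overall protein balance (none leaves overhead): protein in fresh feed = protein in product, i.e. 391.2×0.052 = (1−0.677)·n5·0.563.
n5 = 20.342/(0.563×0.323) = 111.86 tonne/day.
Recycle n10 = 0.677×111.86 = 75.732 tonne/day.
Combined feed n12 = 391.2 + 75.732 = 466.93 tonne/day.
Overhead n14 = n12 − n5 = 466.93 − 111.86 = 355.07 tonne/day.

355.1 tonne/day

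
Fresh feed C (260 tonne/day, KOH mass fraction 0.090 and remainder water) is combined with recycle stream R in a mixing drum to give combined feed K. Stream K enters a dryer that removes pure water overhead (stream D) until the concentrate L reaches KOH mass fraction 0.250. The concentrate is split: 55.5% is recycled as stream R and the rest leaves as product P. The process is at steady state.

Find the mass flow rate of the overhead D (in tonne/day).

Overall KOH balance (none leaves overhead): KOH in fresh feed = KOH in product, i.e. 260×0.090 = (1−0.555)·L·0.250.
L = 23.4/(0.250×0.445) = 210.34 tonne/day.
Recycle R = 0.555×210.34 = 116.74 tonne/day.
Combined feed K = 260 + 116.74 = 376.74 tonne/day.
Overhead D = K − L = 376.74 − 210.34 = 166.4 tonne/day.

166.4 tonne/day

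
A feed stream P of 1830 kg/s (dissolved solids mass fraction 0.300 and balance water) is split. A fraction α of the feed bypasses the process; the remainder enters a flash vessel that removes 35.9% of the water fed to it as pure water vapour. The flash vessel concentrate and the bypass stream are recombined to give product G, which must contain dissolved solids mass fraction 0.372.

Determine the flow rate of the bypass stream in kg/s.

All 1830×0.300 = 549 kg/s of dissolved solids reaches G, so G = 549/0.372 = 1475.8 kg/s and vapour = 354.19 kg/s.
The evaporator receives (1−α)·1830 of feed at 0.700 water and removes 0.359 of that water:
0.359×0.700×(1−α)×1830 = 354.19
(1−α) = 354.19/459.88 = 0.7702;  α = 0.2298.
Bypass flow = 0.2298×1830 = 420.55 kg/s.

420.6 kg/s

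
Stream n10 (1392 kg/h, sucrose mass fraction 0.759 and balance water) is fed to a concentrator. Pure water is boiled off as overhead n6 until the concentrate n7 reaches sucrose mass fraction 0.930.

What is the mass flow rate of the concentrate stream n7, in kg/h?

sucrose is conserved: 1392×0.759 = 1056.5 kg/h all reports to the concentrate.
Concentrate = 1056.5/(target fraction) = 1136.1 kg/h.

1136 kg/h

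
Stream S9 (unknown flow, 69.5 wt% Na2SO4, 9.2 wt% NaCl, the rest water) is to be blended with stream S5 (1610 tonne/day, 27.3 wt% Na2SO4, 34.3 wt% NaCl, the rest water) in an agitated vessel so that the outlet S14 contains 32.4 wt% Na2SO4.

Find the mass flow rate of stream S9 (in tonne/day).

221.3 tonne/day

Let S9 be the unknown flow. Total out = 1610 + S9.
Na2SO4 balance: 439.53 + 0.695·S9 = 0.324·(1610 + S9)
(0.695 − 0.324)·S9 = 0.324×1610 − 439.53 = 82.11
S9 = 82.11 / 0.371 = 221.32 tonne/day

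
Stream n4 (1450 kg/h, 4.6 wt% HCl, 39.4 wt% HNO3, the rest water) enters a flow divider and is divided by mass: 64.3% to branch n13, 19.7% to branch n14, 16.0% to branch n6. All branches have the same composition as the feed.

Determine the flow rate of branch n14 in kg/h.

Branch n14 flow = 0.197×1450 = 285.65 kg/h.

285.7 kg/h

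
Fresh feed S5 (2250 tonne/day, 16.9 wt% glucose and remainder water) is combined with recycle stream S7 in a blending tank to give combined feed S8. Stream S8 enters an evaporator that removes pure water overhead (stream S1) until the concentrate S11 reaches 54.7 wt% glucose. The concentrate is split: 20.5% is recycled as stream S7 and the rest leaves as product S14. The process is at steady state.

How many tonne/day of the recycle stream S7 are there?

Overall glucose balance (none leaves overhead): glucose in fresh feed = glucose in product, i.e. 2250×0.169 = (1−0.205)·S11·0.547.
S11 = 380.25/(0.547×0.795) = 874.41 tonne/day.
Recycle S7 = 0.205×874.41 = 179.25 tonne/day.

179.3 tonne/day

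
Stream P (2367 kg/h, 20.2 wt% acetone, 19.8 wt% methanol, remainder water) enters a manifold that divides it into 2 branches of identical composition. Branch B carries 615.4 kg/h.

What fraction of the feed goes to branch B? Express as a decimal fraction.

0.260

Fraction to B = 615.4/2367 = 0.2600.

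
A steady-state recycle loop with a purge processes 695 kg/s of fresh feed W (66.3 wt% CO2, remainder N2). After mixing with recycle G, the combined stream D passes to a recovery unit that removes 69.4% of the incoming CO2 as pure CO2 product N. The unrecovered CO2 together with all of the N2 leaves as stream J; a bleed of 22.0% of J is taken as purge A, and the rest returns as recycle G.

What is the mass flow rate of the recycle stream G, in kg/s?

974.9 kg/s

N2 enters only via W and leaves only via the purge: 695×0.337 = 0.220×(N2 in J), and the recovery unit passes all N2, so N2 in D = N2 in J = 1064.6 kg/s.
CO2 in D: m_A = 695×0.663 + (1−0.220)·(1−0.694)·m_A, so m_A = 460.79/0.7613 = 605.24 kg/s.
J = (1−0.694)×605.24 + 1064.6 = 1249.8 kg/s.
Recycle G = (1−0.220)×1249.8 = 974.86 kg/s.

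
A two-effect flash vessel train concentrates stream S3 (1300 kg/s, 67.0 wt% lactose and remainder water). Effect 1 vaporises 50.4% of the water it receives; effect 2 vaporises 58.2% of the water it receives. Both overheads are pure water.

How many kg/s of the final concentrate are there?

959.9 kg/s

water in feed = 1300×0.330 = 429 kg/s.
After stage 1: water left = (1−0.504)×429 = 212.78; stream total = 1083.8 kg/s.
After stage 2: water left = (1−0.582)×212.78 = 88.944; final concentrate = 959.94 kg/s.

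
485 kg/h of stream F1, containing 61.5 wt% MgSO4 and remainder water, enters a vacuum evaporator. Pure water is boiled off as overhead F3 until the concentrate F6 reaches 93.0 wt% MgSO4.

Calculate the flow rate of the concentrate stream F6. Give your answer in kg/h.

MgSO4 is conserved: 485×0.615 = 298.27 kg/h all reports to the concentrate.
Concentrate = 298.27/(target fraction) = 320.73 kg/h.

320.7 kg/h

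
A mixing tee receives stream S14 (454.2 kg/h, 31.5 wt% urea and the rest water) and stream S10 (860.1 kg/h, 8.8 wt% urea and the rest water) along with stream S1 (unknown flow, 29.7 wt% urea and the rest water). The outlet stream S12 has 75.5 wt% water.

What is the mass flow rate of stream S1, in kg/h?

Let S1 be the unknown flow. Total out = 1314.3 + S1.
water balance: 1095.5 + 0.703·S1 = 0.755·(1314.3 + S1)
(0.703 − 0.755)·S1 = 0.755×1314.3 − 1095.5 = -103.24
S1 = -103.24 / -0.052 = 1985.4 kg/h

1985 kg/h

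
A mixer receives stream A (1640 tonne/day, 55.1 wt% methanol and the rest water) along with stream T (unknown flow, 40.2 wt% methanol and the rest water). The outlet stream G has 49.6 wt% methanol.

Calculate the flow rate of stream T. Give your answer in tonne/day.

959.6 tonne/day

Let T be the unknown flow. Total out = 1640 + T.
methanol balance: 903.64 + 0.402·T = 0.496·(1640 + T)
(0.402 − 0.496)·T = 0.496×1640 − 903.64 = -90.2
T = -90.2 / -0.094 = 959.57 tonne/day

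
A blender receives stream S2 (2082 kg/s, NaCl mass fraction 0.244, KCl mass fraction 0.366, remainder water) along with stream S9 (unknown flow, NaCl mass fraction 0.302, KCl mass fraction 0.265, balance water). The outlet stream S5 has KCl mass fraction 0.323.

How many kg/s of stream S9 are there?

1544 kg/s

Let S9 be the unknown flow. Total out = 2082 + S9.
KCl balance: 762.01 + 0.265·S9 = 0.323·(2082 + S9)
(0.265 − 0.323)·S9 = 0.323×2082 − 762.01 = -89.526
S9 = -89.526 / -0.058 = 1543.6 kg/s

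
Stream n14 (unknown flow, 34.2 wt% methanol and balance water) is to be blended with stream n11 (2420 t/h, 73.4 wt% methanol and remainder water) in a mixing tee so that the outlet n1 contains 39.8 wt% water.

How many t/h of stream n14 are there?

1229 t/h

Let n14 be the unknown flow. Total out = 2420 + n14.
water balance: 643.72 + 0.658·n14 = 0.398·(2420 + n14)
(0.658 − 0.398)·n14 = 0.398×2420 − 643.72 = 319.44
n14 = 319.44 / 0.260 = 1228.6 t/h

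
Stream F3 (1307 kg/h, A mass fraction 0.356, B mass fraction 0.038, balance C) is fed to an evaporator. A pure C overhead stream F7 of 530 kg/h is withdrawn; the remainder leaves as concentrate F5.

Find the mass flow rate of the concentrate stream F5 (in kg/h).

777 kg/h

Concentrate = 1307 − 530 = 777 kg/h.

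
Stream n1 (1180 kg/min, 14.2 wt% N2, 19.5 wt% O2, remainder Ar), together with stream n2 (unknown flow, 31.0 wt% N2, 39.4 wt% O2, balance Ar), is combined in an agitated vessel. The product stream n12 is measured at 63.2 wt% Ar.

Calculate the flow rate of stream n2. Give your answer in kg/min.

108.9 kg/min

Let n2 be the unknown flow. Total out = 1180 + n2.
Ar balance: 782.34 + 0.296·n2 = 0.632·(1180 + n2)
(0.296 − 0.632)·n2 = 0.632×1180 − 782.34 = -36.58
n2 = -36.58 / -0.336 = 108.87 kg/min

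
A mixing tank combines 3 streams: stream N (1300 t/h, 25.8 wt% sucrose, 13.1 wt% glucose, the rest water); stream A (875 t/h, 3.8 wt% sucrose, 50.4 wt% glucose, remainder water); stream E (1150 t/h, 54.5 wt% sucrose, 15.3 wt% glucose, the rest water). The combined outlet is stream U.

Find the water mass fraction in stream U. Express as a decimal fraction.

0.464

Total flow out = 1300 + 875 + 1150 = 3325 t/h.
water in = 1300×0.611 + 875×0.458 + 1150×0.302 = 1542.3 t/h.
water mass fraction in U = 1542.3/3325 = 0.464.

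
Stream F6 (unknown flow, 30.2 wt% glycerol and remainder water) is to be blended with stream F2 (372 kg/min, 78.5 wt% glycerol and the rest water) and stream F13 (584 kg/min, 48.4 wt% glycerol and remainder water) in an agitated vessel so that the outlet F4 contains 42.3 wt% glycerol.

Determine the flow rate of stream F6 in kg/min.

Let F6 be the unknown flow. Total out = 956 + F6.
glycerol balance: 574.68 + 0.302·F6 = 0.423·(956 + F6)
(0.302 − 0.423)·F6 = 0.423×956 − 574.68 = -170.29
F6 = -170.29 / -0.121 = 1407.3 kg/min

1407 kg/min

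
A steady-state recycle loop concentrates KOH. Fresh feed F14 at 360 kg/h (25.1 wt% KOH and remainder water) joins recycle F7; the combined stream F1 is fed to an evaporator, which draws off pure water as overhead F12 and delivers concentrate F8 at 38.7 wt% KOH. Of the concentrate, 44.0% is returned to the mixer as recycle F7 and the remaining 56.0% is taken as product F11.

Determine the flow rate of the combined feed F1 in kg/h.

Overall KOH balance (none leaves overhead): KOH in fresh feed = KOH in product, i.e. 360×0.251 = (1−0.440)·F8·0.387.
F8 = 90.36/(0.387×0.560) = 416.94 kg/h.
Recycle F7 = 0.440×416.94 = 183.46 kg/h.
Combined feed F1 = 360 + 183.46 = 543.46 kg/h.

543.5 kg/h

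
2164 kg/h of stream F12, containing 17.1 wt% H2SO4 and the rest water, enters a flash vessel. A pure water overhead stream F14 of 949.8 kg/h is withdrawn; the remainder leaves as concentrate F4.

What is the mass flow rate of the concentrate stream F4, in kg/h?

1214 kg/h

Concentrate = 2164 − 949.8 = 1214.2 kg/h.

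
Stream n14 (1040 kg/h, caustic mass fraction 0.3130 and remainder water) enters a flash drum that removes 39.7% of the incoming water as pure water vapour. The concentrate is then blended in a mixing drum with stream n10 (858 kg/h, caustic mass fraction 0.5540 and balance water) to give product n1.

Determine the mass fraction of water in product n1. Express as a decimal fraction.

Vapour removed = 0.397×0.687×1040 = 283.65 kg/h; concentrate = 756.35 kg/h.
water reaching the mixer = 430.83 (from concentrate) + 858×0.446 = 813.5 kg/h.
Product flow = 756.35 + 858 = 1614.4 kg/h; water fraction = 0.5039.

0.5039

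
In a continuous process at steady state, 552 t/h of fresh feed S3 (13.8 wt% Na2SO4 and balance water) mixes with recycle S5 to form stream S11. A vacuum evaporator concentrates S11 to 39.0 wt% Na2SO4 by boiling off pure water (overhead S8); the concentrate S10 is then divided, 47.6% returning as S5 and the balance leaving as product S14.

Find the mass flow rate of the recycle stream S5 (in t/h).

Overall Na2SO4 balance (none leaves overhead): Na2SO4 in fresh feed = Na2SO4 in product, i.e. 552×0.138 = (1−0.476)·S10·0.390.
S10 = 76.176/(0.390×0.524) = 372.75 t/h.
Recycle S5 = 0.476×372.75 = 177.43 t/h.

177.4 t/h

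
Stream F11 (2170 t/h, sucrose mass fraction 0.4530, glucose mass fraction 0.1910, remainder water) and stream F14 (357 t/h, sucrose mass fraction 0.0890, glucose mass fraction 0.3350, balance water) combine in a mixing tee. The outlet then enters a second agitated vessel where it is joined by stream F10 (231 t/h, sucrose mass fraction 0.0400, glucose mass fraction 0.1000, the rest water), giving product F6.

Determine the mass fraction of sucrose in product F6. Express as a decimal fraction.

0.3713

Overall, product flow = 2758 t/h.
sucrose in = 2170×0.453 + 357×0.089 + 231×0.040 = 1024 t/h.
sucrose fraction in F6 = 0.3713.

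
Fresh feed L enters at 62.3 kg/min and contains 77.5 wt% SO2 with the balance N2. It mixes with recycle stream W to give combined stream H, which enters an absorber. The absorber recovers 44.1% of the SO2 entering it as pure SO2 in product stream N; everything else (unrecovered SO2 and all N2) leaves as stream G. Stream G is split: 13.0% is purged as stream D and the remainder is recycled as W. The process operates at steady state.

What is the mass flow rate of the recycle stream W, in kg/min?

139.5 kg/min

N2 enters only via L and leaves only via the purge: 62.3×0.225 = 0.130×(N2 in G), and the absorber passes all N2, so N2 in H = N2 in G = 107.83 kg/min.
SO2 in H: m_A = 62.3×0.775 + (1−0.130)·(1−0.441)·m_A, so m_A = 48.282/0.5137 = 93.995 kg/min.
G = (1−0.441)×93.995 + 107.83 = 160.37 kg/min.
Recycle W = (1−0.130)×160.37 = 139.52 kg/min.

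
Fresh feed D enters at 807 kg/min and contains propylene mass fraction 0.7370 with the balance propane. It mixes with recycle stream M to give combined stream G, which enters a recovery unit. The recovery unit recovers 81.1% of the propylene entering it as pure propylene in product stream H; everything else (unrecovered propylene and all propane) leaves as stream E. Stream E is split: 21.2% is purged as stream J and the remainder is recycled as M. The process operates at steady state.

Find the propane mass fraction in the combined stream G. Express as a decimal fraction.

propane enters only via D and leaves only via the purge: 807×0.263 = 0.212×(propane in E), and the recovery unit passes all propane, so propane in G = propane in E = 1001.1 kg/min.
propylene in G: m_A = 807×0.737 + (1−0.212)·(1−0.811)·m_A, so m_A = 594.76/0.8511 = 698.84 kg/min.
G = 698.84 + 1001.1 = 1700 kg/min.
propane fraction in G = 1001.1/1700 = 0.5889.

0.5889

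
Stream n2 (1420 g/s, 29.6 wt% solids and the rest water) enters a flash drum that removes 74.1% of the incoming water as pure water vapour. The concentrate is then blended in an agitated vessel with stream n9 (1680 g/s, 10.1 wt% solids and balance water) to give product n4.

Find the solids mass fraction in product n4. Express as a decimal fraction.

Vapour removed = 0.741×0.704×1420 = 740.76 g/s; concentrate = 679.24 g/s.
solids reaching the mixer = 420.32 (from concentrate) + 1680×0.101 = 590 g/s.
Product flow = 679.24 + 1680 = 2359.2 g/s; solids fraction = 0.250.

0.250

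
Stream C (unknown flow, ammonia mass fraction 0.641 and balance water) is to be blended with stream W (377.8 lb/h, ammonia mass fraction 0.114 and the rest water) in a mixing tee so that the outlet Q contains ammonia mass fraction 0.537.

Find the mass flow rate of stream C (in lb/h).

1537 lb/h

Let C be the unknown flow. Total out = 377.8 + C.
ammonia balance: 43.069 + 0.641·C = 0.537·(377.8 + C)
(0.641 − 0.537)·C = 0.537×377.8 − 43.069 = 159.81
C = 159.81 / 0.104 = 1536.6 lb/h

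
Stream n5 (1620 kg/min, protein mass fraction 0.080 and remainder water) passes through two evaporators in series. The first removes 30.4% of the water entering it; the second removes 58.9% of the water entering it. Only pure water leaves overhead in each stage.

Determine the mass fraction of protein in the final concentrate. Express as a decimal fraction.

water in feed = 1620×0.920 = 1490.4 kg/min.
After stage 1: water left = (1−0.304)×1490.4 = 1037.3; stream total = 1166.9 kg/min.
After stage 2: water left = (1−0.589)×1037.3 = 426.34; final concentrate = 555.94 kg/min.
protein fraction = 129.6/555.94 = 0.233.

0.233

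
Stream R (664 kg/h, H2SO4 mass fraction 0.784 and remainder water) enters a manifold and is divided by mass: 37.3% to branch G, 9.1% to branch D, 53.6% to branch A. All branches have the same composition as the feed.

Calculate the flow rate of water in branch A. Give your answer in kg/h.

76.88 kg/h

Branch A total = 0.536×664 = 355.9 kg/h.
water in A = 0.216×355.9 = 76.875 kg/h.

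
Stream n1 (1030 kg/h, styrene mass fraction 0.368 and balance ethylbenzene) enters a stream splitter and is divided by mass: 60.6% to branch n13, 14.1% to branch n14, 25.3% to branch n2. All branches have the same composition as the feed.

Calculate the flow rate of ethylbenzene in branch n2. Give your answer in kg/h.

164.7 kg/h

Branch n2 total = 0.253×1030 = 260.59 kg/h.
ethylbenzene in n2 = 0.632×260.59 = 164.69 kg/h.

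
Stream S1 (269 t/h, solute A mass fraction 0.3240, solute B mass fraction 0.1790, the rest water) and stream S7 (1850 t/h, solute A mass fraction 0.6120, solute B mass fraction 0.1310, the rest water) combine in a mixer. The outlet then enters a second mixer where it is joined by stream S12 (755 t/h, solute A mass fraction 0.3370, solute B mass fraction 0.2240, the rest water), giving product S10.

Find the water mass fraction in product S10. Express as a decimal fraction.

0.3273

Overall, product flow = 2874 t/h.
water in = 269×0.497 + 1850×0.257 + 755×0.439 = 940.59 t/h.
water fraction in S10 = 0.3273.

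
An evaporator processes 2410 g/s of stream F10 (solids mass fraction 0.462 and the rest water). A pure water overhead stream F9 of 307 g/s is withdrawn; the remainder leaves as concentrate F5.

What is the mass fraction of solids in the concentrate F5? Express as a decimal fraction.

0.529

solids is not removed: 2410×0.462 = 1113.4 g/s of solids enters F5.
Concentrate = 2410 − 307 = 2103 g/s.
Mass fraction = 1113.4/2103 = 0.529.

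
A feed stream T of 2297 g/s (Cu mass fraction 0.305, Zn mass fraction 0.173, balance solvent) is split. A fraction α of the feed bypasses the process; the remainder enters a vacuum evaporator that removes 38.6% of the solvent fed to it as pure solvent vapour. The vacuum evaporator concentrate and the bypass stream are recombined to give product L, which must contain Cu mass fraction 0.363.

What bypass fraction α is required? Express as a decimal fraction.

All 2297×0.305 = 700.59 g/s of Cu reaches L, so L = 700.59/0.363 = 1930 g/s and vapour = 367.01 g/s.
The evaporator receives (1−α)·2297 of feed at 0.522 solvent and removes 0.386 of that solvent:
0.386×0.522×(1−α)×2297 = 367.01
(1−α) = 367.01/462.83 = 0.7930;  α = 0.2070.

0.207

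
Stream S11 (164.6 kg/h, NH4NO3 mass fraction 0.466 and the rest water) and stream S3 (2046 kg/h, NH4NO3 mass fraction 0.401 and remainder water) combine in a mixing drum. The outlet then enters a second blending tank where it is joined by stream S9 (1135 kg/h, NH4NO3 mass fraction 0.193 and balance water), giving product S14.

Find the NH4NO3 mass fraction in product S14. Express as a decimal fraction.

Overall, product flow = 3345.6 kg/h.
NH4NO3 in = 164.6×0.466 + 2046×0.401 + 1135×0.193 = 1116.2 kg/h.
NH4NO3 fraction in S14 = 0.334.

0.334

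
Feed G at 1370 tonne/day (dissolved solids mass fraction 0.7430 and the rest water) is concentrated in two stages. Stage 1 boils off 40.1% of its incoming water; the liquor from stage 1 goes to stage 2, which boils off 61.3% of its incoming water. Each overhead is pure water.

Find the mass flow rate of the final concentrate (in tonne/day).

water in feed = 1370×0.257 = 352.09 tonne/day.
After stage 1: water left = (1−0.401)×352.09 = 210.9; stream total = 1228.8 tonne/day.
After stage 2: water left = (1−0.613)×210.9 = 81.619; final concentrate = 1099.5 tonne/day.

1100 tonne/day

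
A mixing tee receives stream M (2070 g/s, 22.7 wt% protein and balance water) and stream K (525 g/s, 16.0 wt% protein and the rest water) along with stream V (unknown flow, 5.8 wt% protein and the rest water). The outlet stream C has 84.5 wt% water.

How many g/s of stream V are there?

Let V be the unknown flow. Total out = 2595 + V.
water balance: 2041.1 + 0.942·V = 0.845·(2595 + V)
(0.942 − 0.845)·V = 0.845×2595 − 2041.1 = 151.66
V = 151.66 / 0.097 = 1563.6 g/s

1564 g/s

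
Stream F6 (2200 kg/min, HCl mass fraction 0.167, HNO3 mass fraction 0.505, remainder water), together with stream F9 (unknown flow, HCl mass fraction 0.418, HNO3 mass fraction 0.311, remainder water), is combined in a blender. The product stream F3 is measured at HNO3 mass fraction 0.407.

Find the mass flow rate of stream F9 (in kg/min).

2246 kg/min

Let F9 be the unknown flow. Total out = 2200 + F9.
HNO3 balance: 1111 + 0.311·F9 = 0.407·(2200 + F9)
(0.311 − 0.407)·F9 = 0.407×2200 − 1111 = -215.6
F9 = -215.6 / -0.096 = 2245.8 kg/min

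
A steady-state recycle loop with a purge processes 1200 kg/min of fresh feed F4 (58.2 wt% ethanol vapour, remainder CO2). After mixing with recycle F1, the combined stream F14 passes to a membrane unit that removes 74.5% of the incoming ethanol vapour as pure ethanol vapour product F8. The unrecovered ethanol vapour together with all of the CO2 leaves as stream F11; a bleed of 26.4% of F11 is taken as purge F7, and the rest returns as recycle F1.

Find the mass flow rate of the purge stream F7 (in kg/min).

559.5 kg/min

CO2 enters only via F4 and leaves only via the purge: 1200×0.418 = 0.264×(CO2 in F11), and the membrane unit passes all CO2, so CO2 in F14 = CO2 in F11 = 1900 kg/min.
ethanol vapour in F14: m_A = 1200×0.582 + (1−0.264)·(1−0.745)·m_A, so m_A = 698.4/0.8123 = 859.76 kg/min.
F11 = (1−0.745)×859.76 + 1900 = 2119.2 kg/min.
Purge F7 = 0.264×2119.2 = 559.48 kg/min.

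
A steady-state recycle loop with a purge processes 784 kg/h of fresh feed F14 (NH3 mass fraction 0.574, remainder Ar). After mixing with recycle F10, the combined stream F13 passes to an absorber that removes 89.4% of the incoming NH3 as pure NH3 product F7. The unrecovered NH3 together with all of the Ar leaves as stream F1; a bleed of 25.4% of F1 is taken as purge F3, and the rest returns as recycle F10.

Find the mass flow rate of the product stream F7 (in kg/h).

NH3 in F13: m_A = 784×0.574 + (1−0.254)·(1−0.894)·m_A, so m_A = 450.02/0.9209 = 488.66 kg/h.
Product F7 = 0.894×488.66 = 436.86 kg/h.

436.9 kg/h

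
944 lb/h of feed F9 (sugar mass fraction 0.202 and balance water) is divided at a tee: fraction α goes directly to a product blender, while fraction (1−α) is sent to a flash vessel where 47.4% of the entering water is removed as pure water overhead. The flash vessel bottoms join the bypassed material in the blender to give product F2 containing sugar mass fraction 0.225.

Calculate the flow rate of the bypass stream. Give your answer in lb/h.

688.9 lb/h

All 944×0.202 = 190.69 lb/h of sugar reaches F2, so F2 = 190.69/0.225 = 847.5 lb/h and vapour = 96.498 lb/h.
The evaporator receives (1−α)·944 of feed at 0.798 water and removes 0.474 of that water:
0.474×0.798×(1−α)×944 = 96.498
(1−α) = 96.498/357.07 = 0.2702;  α = 0.7298.
Bypass flow = 0.7298×944 = 688.88 lb/h.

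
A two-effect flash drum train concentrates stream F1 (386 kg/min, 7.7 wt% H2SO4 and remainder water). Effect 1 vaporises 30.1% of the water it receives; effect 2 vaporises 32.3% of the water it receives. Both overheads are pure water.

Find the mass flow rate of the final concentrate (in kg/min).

water in feed = 386×0.923 = 356.28 kg/min.
After stage 1: water left = (1−0.301)×356.28 = 249.04; stream total = 278.76 kg/min.
After stage 2: water left = (1−0.323)×249.04 = 168.6; final concentrate = 198.32 kg/min.

198.3 kg/min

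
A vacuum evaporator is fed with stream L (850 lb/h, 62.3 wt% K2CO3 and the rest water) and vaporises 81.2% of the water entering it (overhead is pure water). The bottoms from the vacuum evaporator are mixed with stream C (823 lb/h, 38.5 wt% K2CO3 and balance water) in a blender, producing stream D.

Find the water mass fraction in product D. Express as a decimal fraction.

Vapour removed = 0.812×0.377×850 = 260.21 lb/h; concentrate = 589.79 lb/h.
water reaching the mixer = 60.245 (from concentrate) + 823×0.615 = 566.39 lb/h.
Product flow = 589.79 + 823 = 1412.8 lb/h; water fraction = 0.4009.

0.4009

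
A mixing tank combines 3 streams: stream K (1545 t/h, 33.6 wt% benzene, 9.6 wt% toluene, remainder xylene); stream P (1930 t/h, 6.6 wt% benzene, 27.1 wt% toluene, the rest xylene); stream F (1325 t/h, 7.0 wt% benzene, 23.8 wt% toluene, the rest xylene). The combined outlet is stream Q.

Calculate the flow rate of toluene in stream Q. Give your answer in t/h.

toluene out = toluene in = 1545×0.096 + 1930×0.271 + 1325×0.238 = 986.7 t/h.

986.7 t/h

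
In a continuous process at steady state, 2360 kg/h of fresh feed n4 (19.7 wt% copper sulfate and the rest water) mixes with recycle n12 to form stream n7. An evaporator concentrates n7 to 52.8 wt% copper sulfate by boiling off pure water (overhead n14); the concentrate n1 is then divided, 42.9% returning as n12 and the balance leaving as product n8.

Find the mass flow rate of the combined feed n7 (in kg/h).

Overall copper sulfate balance (none leaves overhead): copper sulfate in fresh feed = copper sulfate in product, i.e. 2360×0.197 = (1−0.429)·n1·0.528.
n1 = 464.92/(0.528×0.571) = 1542.1 kg/h.
Recycle n12 = 0.429×1542.1 = 661.55 kg/h.
Combined feed n7 = 2360 + 661.55 = 3021.6 kg/h.

3022 kg/h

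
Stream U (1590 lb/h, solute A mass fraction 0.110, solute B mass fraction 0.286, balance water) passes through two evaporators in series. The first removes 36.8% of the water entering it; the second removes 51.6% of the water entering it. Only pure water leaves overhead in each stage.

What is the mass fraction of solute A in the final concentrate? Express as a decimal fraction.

water in feed = 1590×0.604 = 960.36 lb/h.
After stage 1: water left = (1−0.368)×960.36 = 606.95; stream total = 1236.6 lb/h.
After stage 2: water left = (1−0.516)×606.95 = 293.76; final concentrate = 923.4 lb/h.
solute A fraction = 174.9/923.4 = 0.189.

0.189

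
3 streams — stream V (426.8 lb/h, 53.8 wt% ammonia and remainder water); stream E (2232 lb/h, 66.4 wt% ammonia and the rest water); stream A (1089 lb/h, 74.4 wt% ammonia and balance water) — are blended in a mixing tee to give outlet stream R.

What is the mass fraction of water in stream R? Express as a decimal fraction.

0.327

Total flow out = 426.8 + 2232 + 1089 = 3747.8 lb/h.
water in = 426.8×0.462 + 2232×0.336 + 1089×0.256 = 1225.9 lb/h.
water mass fraction in R = 1225.9/3747.8 = 0.327.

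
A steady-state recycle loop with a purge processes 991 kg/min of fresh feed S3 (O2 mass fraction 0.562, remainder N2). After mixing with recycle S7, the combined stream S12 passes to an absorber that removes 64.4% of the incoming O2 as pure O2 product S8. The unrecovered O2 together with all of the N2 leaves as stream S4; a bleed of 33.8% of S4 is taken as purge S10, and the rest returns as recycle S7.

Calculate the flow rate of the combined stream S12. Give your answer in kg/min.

2013 kg/min

N2 enters only via S3 and leaves only via the purge: 991×0.438 = 0.338×(N2 in S4), and the absorber passes all N2, so N2 in S12 = N2 in S4 = 1284.2 kg/min.
O2 in S12: m_A = 991×0.562 + (1−0.338)·(1−0.644)·m_A, so m_A = 556.94/0.7643 = 728.67 kg/min.
S12 = 728.67 + 1284.2 = 2012.9 kg/min.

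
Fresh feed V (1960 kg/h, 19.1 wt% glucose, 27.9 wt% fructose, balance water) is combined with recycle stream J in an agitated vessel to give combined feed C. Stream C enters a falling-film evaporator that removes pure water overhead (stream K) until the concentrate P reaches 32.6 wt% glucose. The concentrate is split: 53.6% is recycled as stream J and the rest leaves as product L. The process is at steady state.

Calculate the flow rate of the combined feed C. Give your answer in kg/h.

3287 kg/h

Overall glucose balance (none leaves overhead): glucose in fresh feed = glucose in product, i.e. 1960×0.191 = (1−0.536)·P·0.326.
P = 374.36/(0.326×0.464) = 2474.9 kg/h.
Recycle J = 0.536×2474.9 = 1326.5 kg/h.
Combined feed C = 1960 + 1326.5 = 3286.5 kg/h.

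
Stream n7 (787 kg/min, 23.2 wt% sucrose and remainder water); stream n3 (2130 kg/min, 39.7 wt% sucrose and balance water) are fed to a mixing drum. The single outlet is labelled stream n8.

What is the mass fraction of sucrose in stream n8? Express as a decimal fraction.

Total flow out = 787 + 2130 = 2917 kg/min.
sucrose in = 787×0.232 + 2130×0.397 = 1028.2 kg/min.
sucrose mass fraction in n8 = 1028.2/2917 = 0.352.

0.352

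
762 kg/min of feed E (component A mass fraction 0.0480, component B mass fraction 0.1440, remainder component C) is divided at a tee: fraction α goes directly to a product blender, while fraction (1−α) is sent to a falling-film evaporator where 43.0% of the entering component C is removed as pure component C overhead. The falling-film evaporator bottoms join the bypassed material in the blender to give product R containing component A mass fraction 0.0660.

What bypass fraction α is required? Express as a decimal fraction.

All 762×0.048 = 36.576 kg/min of component A reaches R, so R = 36.576/0.066 = 554.18 kg/min and vapour = 207.82 kg/min.
The evaporator receives (1−α)·762 of feed at 0.808 component C and removes 0.430 of that component C:
0.430×0.808×(1−α)×762 = 207.82
(1−α) = 207.82/264.75 = 0.7850;  α = 0.2150.

0.215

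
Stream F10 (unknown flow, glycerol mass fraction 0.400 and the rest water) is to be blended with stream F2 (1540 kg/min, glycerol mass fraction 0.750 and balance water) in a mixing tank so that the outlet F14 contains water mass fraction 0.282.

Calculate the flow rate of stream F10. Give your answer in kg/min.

Let F10 be the unknown flow. Total out = 1540 + F10.
water balance: 385 + 0.600·F10 = 0.282·(1540 + F10)
(0.600 − 0.282)·F10 = 0.282×1540 − 385 = 49.28
F10 = 49.28 / 0.318 = 154.97 kg/min

155 kg/min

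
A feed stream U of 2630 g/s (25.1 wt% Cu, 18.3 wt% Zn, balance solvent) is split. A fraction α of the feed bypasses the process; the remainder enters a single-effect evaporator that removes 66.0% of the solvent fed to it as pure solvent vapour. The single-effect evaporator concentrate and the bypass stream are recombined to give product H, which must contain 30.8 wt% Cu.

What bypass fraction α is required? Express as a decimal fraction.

0.505

All 2630×0.251 = 660.13 g/s of Cu reaches H, so H = 660.13/0.308 = 2143.3 g/s and vapour = 486.72 g/s.
The evaporator receives (1−α)·2630 of feed at 0.566 solvent and removes 0.660 of that solvent:
0.660×0.566×(1−α)×2630 = 486.72
(1−α) = 486.72/982.46 = 0.4954;  α = 0.5046.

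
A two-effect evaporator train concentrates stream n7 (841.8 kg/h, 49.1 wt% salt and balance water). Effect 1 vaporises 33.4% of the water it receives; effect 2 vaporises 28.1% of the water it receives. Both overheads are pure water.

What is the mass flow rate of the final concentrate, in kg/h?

water in feed = 841.8×0.509 = 428.48 kg/h.
After stage 1: water left = (1−0.334)×428.48 = 285.37; stream total = 698.69 kg/h.
After stage 2: water left = (1−0.281)×285.37 = 205.18; final concentrate = 618.5 kg/h.

618.5 kg/h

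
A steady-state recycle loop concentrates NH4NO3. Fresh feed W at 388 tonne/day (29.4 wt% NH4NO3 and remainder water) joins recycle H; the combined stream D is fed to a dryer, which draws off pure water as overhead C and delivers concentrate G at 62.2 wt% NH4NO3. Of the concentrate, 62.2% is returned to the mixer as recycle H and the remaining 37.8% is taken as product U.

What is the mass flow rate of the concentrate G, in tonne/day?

485.2 tonne/day

Overall NH4NO3 balance (none leaves overhead): NH4NO3 in fresh feed = NH4NO3 in product, i.e. 388×0.294 = (1−0.622)·G·0.622.
G = 114.07/(0.622×0.378) = 485.17 tonne/day.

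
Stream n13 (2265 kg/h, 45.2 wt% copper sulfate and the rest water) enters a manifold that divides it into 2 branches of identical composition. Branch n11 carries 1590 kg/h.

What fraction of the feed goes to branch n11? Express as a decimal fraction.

Fraction to n11 = 1590/2265 = 0.7020.

0.702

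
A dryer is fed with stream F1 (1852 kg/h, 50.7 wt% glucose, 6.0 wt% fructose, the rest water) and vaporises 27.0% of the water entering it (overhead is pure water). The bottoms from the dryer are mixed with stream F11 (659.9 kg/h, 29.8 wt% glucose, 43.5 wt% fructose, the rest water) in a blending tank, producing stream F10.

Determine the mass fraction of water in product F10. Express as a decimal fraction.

Vapour removed = 0.270×0.433×1852 = 216.52 kg/h; concentrate = 1635.5 kg/h.
water reaching the mixer = 585.4 (from concentrate) + 659.9×0.267 = 761.59 kg/h.
Product flow = 1635.5 + 659.9 = 2295.4 kg/h; water fraction = 0.332.

0.332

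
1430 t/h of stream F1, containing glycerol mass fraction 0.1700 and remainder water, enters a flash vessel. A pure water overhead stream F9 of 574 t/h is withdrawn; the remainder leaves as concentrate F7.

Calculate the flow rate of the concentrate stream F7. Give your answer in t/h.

856 t/h

Concentrate = 1430 − 574 = 856 t/h.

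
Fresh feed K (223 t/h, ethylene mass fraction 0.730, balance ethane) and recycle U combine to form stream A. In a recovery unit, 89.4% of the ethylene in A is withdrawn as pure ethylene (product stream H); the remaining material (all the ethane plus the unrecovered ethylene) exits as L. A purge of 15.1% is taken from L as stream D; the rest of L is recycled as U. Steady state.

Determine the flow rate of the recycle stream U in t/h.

354.6 t/h

ethane enters only via K and leaves only via the purge: 223×0.270 = 0.151×(ethane in L), and the recovery unit passes all ethane, so ethane in A = ethane in L = 398.74 t/h.
ethylene in A: m_A = 223×0.730 + (1−0.151)·(1−0.894)·m_A, so m_A = 162.79/0.9100 = 178.89 t/h.
L = (1−0.894)×178.89 + 398.74 = 417.7 t/h.
Recycle U = (1−0.151)×417.7 = 354.63 t/h.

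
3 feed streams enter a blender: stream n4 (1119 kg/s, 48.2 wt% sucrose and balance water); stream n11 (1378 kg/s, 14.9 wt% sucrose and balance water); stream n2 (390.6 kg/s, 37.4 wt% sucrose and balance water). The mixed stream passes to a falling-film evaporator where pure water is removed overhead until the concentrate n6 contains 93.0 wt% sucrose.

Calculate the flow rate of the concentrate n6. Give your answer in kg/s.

sucrose entering = 1119×0.482 + 1378×0.149 + 390.6×0.374 = 890.76 kg/s.
All sucrose reports to n6, so n6 = 890.76/0.930 = 957.81 kg/s.

957.8 kg/s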